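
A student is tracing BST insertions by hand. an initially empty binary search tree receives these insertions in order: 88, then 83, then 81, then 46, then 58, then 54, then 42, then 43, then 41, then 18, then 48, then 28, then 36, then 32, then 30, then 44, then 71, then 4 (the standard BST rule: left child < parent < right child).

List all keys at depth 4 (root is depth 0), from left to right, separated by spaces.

Insert 88: tree is empty, so 88 becomes the root.
Insert 83: 83 < 88 → go left. Place as left child of 88.
Insert 81: 81 < 88 → go left; 81 < 83 → go left. Place as left child of 83.
Insert 46: 46 < 88 → go left; 46 < 83 → go left; 46 < 81 → go left. Place as left child of 81.
Insert 58: 58 < 88 → go left; 58 < 83 → go left; 58 < 81 → go left; 58 > 46 → go right. Place as right child of 46.
Insert 54: 54 < 88 → go left; 54 < 83 → go left; 54 < 81 → go left; 54 > 46 → go right; 54 < 58 → go left. Place as left child of 58.
Insert 42: 42 < 88 → go left; 42 < 83 → go left; 42 < 81 → go left; 42 < 46 → go left. Place as left child of 46.
Insert 43: 43 < 88 → go left; 43 < 83 → go left; 43 < 81 → go left; 43 < 46 → go left; 43 > 42 → go right. Place as right child of 42.
Insert 41: 41 < 88 → go left; 41 < 83 → go left; 41 < 81 → go left; 41 < 46 → go left; 41 < 42 → go left. Place as left child of 42.
Insert 18: 18 < 88 → go left; 18 < 83 → go left; 18 < 81 → go left; 18 < 46 → go left; 18 < 42 → go left; 18 < 41 → go left. Place as left child of 41.
Insert 48: 48 < 88 → go left; 48 < 83 → go left; 48 < 81 → go left; 48 > 46 → go right; 48 < 58 → go left; 48 < 54 → go left. Place as left child of 54.
Insert 28: 28 < 88 → go left; 28 < 83 → go left; 28 < 81 → go left; 28 < 46 → go left; 28 < 42 → go left; 28 < 41 → go left; 28 > 18 → go right. Place as right child of 18.
Insert 36: 36 < 88 → go left; 36 < 83 → go left; 36 < 81 → go left; 36 < 46 → go left; 36 < 42 → go left; 36 < 41 → go left; 36 > 18 → go right; 36 > 28 → go right. Place as right child of 28.
Insert 32: 32 < 88 → go left; 32 < 83 → go left; 32 < 81 → go left; 32 < 46 → go left; 32 < 42 → go left; 32 < 41 → go left; 32 > 18 → go right; 32 > 28 → go right; 32 < 36 → go left. Place as left child of 36.
Insert 30: 30 < 88 → go left; 30 < 83 → go left; 30 < 81 → go left; 30 < 46 → go left; 30 < 42 → go left; 30 < 41 → go left; 30 > 18 → go right; 30 > 28 → go right; 30 < 36 → go left; 30 < 32 → go left. Place as left child of 32.
Insert 44: 44 < 88 → go left; 44 < 83 → go left; 44 < 81 → go left; 44 < 46 → go left; 44 > 42 → go right; 44 > 43 → go right. Place as right child of 43.
Insert 71: 71 < 88 → go left; 71 < 83 → go left; 71 < 81 → go left; 71 > 46 → go right; 71 > 58 → go right. Place as right child of 58.
Insert 4: 4 < 88 → go left; 4 < 83 → go left; 4 < 81 → go left; 4 < 46 → go left; 4 < 42 → go left; 4 < 41 → go left; 4 < 18 → go left. Place as left child of 18.

42 58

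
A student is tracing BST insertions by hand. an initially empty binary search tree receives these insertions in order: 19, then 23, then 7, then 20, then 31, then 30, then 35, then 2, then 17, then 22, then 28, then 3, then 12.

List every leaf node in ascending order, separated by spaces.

3 12 22 28 35

Resulting structure (node: left, right):
  19: L=7, R=23
  23: L=20, R=31
  7: L=2, R=17
  20: L=–, R=22
  31: L=30, R=35
  30: L=28, R=–
  35: L=–, R=–
  2: L=–, R=3
  17: L=12, R=–
  22: L=–, R=–
  28: L=–, R=–
  3: L=–, R=–
  12: L=–, R=–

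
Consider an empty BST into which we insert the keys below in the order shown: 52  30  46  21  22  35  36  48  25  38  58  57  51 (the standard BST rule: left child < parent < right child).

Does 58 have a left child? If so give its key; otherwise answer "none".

57

52: root
30: left child of 52 (depth 1)
46: right child of 30 (depth 2)
21: left child of 30 (depth 2)
22: right child of 21 (depth 3)
35: left child of 46 (depth 3)
36: right child of 35 (depth 4)
48: right child of 46 (depth 3)
25: right child of 22 (depth 4)
38: right child of 36 (depth 5)
58: right child of 52 (depth 1)
57: left child of 58 (depth 2)
51: right child of 48 (depth 4)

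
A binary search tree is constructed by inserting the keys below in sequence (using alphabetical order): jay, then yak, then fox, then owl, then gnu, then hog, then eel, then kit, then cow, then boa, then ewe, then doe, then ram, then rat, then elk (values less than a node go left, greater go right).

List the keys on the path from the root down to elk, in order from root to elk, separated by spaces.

Resulting structure (node: left, right):
  jay: L=fox, R=yak
  yak: L=owl, R=–
  fox: L=eel, R=gnu
  owl: L=kit, R=ram
  gnu: L=–, R=hog
  hog: L=–, R=–
  eel: L=cow, R=ewe
  kit: L=–, R=–
  cow: L=boa, R=doe
  boa: L=–, R=–
  ewe: L=elk, R=–
  doe: L=–, R=–
  ram: L=–, R=rat
  rat: L=–, R=–
  elk: L=–, R=–

jay fox eel ewe elk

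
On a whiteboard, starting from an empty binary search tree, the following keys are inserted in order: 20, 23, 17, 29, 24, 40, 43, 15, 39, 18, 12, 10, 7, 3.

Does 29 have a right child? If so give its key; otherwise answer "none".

20: root
23: right child of 20 (depth 1)
17: left child of 20 (depth 1)
29: right child of 23 (depth 2)
24: left child of 29 (depth 3)
40: right child of 29 (depth 3)
43: right child of 40 (depth 4)
15: left child of 17 (depth 2)
39: left child of 40 (depth 4)
18: right child of 17 (depth 2)
12: left child of 15 (depth 3)
10: left child of 12 (depth 4)
7: left child of 10 (depth 5)
3: left child of 7 (depth 6)

40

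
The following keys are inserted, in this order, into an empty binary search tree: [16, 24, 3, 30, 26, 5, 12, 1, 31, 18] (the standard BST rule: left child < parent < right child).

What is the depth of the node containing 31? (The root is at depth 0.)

3

16: root
24: right child of 16 (depth 1)
3: left child of 16 (depth 1)
30: right child of 24 (depth 2)
26: left child of 30 (depth 3)
5: right child of 3 (depth 2)
12: right child of 5 (depth 3)
1: left child of 3 (depth 2)
31: right child of 30 (depth 3)
18: left child of 24 (depth 2)

Path to 31: 16 → 24 → 30 → 31, which is 3 edges.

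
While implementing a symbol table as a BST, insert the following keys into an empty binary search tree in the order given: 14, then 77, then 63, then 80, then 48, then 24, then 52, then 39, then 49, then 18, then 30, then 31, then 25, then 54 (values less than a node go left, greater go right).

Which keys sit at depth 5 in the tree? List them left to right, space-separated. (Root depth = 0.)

18 39 49 54

14: root
77: right child of 14 (depth 1)
63: left child of 77 (depth 2)
80: right child of 77 (depth 2)
48: left child of 63 (depth 3)
24: left child of 48 (depth 4)
52: right child of 48 (depth 4)
39: right child of 24 (depth 5)
49: left child of 52 (depth 5)
18: left child of 24 (depth 5)
30: left child of 39 (depth 6)
31: right child of 30 (depth 7)
25: left child of 30 (depth 7)
54: right child of 52 (depth 5)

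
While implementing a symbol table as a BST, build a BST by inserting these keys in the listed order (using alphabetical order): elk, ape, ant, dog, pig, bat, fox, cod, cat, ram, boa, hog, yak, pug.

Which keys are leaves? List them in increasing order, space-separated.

Resulting structure (node: left, right):
  elk: L=ape, R=pig
  ape: L=ant, R=dog
  ant: L=–, R=–
  dog: L=bat, R=–
  pig: L=fox, R=ram
  bat: L=–, R=cod
  fox: L=–, R=hog
  cod: L=cat, R=–
  cat: L=boa, R=–
  ram: L=pug, R=yak
  boa: L=–, R=–
  hog: L=–, R=–
  yak: L=–, R=–
  pug: L=–, R=–

ant boa hog pug yak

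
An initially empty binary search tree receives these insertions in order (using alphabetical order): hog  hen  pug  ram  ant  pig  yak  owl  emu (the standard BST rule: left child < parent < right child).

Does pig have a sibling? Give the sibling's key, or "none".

Insert hog: tree is empty, so hog becomes the root.
Insert hen: hen < hog → go left. Place as left child of hog.
Insert pug: pug > hog → go right. Place as right child of hog.
Insert ram: ram > hog → go right; ram > pug → go right. Place as right child of pug.
Insert ant: ant < hog → go left; ant < hen → go left. Place as left child of hen.
Insert pig: pig > hog → go right; pig < pug → go left. Place as left child of pug.
Insert yak: yak > hog → go right; yak > pug → go right; yak > ram → go right. Place as right child of ram.
Insert owl: owl > hog → go right; owl < pug → go left; owl < pig → go left. Place as left child of pig.
Insert emu: emu < hog → go left; emu < hen → go left; emu > ant → go right. Place as right child of ant.

pig's parent is pug; the other child of pug is ram.

ram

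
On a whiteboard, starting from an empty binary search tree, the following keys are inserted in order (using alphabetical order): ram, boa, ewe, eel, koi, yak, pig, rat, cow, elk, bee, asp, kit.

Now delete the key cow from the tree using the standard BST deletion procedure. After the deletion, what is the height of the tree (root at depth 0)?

4

Insert ram: tree is empty, so ram becomes the root.
Insert boa: boa < ram → go left. Place as left child of ram.
Insert ewe: ewe < ram → go left; ewe > boa → go right. Place as right child of boa.
Insert eel: eel < ram → go left; eel > boa → go right; eel < ewe → go left. Place as left child of ewe.
Insert koi: koi < ram → go left; koi > boa → go right; koi > ewe → go right. Place as right child of ewe.
Insert yak: yak > ram → go right. Place as right child of ram.
Insert pig: pig < ram → go left; pig > boa → go right; pig > ewe → go right; pig > koi → go right. Place as right child of koi.
Insert rat: rat > ram → go right; rat < yak → go left. Place as left child of yak.
Insert cow: cow < ram → go left; cow > boa → go right; cow < ewe → go left; cow < eel → go left. Place as left child of eel.
Insert elk: elk < ram → go left; elk > boa → go right; elk < ewe → go left; elk > eel → go right. Place as right child of eel.
Insert bee: bee < ram → go left; bee < boa → go left. Place as left child of boa.
Insert asp: asp < ram → go left; asp < boa → go left; asp < bee → go left. Place as left child of bee.
Insert kit: kit < ram → go left; kit > boa → go right; kit > ewe → go right; kit < koi → go left. Place as left child of koi.

Delete cow (at most one child — splice it out).
After deletion, deepest node is pig at depth 4.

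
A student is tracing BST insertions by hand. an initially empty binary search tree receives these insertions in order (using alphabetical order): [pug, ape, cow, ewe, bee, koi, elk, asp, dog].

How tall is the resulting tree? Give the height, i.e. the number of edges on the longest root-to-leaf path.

5

Insert pug: tree is empty, so pug becomes the root.
Insert ape: ape < pug → go left. Place as left child of pug.
Insert cow: cow < pug → go left; cow > ape → go right. Place as right child of ape.
Insert ewe: ewe < pug → go left; ewe > ape → go right; ewe > cow → go right. Place as right child of cow.
Insert bee: bee < pug → go left; bee > ape → go right; bee < cow → go left. Place as left child of cow.
Insert koi: koi < pug → go left; koi > ape → go right; koi > cow → go right; koi > ewe → go right. Place as right child of ewe.
Insert elk: elk < pug → go left; elk > ape → go right; elk > cow → go right; elk < ewe → go left. Place as left child of ewe.
Insert asp: asp < pug → go left; asp > ape → go right; asp < cow → go left; asp < bee → go left. Place as left child of bee.
Insert dog: dog < pug → go left; dog > ape → go right; dog > cow → go right; dog < ewe → go left; dog < elk → go left. Place as left child of elk.

The deepest node is dog at depth 5.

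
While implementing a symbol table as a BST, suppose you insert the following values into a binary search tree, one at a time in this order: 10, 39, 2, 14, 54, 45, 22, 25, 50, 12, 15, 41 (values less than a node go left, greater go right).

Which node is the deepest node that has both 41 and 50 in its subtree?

45

Insert 10: tree is empty, so 10 becomes the root.
Insert 39: 39 > 10 → go right. Place as right child of 10.
Insert 2: 2 < 10 → go left. Place as left child of 10.
Insert 14: 14 > 10 → go right; 14 < 39 → go left. Place as left child of 39.
Insert 54: 54 > 10 → go right; 54 > 39 → go right. Place as right child of 39.
Insert 45: 45 > 10 → go right; 45 > 39 → go right; 45 < 54 → go left. Place as left child of 54.
Insert 22: 22 > 10 → go right; 22 < 39 → go left; 22 > 14 → go right. Place as right child of 14.
Insert 25: 25 > 10 → go right; 25 < 39 → go left; 25 > 14 → go right; 25 > 22 → go right. Place as right child of 22.
Insert 50: 50 > 10 → go right; 50 > 39 → go right; 50 < 54 → go left; 50 > 45 → go right. Place as right child of 45.
Insert 12: 12 > 10 → go right; 12 < 39 → go left; 12 < 14 → go left. Place as left child of 14.
Insert 15: 15 > 10 → go right; 15 < 39 → go left; 15 > 14 → go right; 15 < 22 → go left. Place as left child of 22.
Insert 41: 41 > 10 → go right; 41 > 39 → go right; 41 < 54 → go left; 41 < 45 → go left. Place as left child of 45.

Path to 41: 10 → 39 → 54 → 45 → 41
Path to 50: 10 → 39 → 54 → 45 → 50
The paths share a prefix ending at 45, then split left and right.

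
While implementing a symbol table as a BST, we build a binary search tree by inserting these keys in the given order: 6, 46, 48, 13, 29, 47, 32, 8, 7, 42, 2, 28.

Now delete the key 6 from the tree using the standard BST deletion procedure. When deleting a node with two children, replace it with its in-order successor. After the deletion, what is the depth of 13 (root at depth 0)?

2

Insert 6: tree is empty, so 6 becomes the root.
Insert 46: 46 > 6 → go right. Place as right child of 6.
Insert 48: 48 > 6 → go right; 48 > 46 → go right. Place as right child of 46.
Insert 13: 13 > 6 → go right; 13 < 46 → go left. Place as left child of 46.
Insert 29: 29 > 6 → go right; 29 < 46 → go left; 29 > 13 → go right. Place as right child of 13.
Insert 47: 47 > 6 → go right; 47 > 46 → go right; 47 < 48 → go left. Place as left child of 48.
Insert 32: 32 > 6 → go right; 32 < 46 → go left; 32 > 13 → go right; 32 > 29 → go right. Place as right child of 29.
Insert 8: 8 > 6 → go right; 8 < 46 → go left; 8 < 13 → go left. Place as left child of 13.
Insert 7: 7 > 6 → go right; 7 < 46 → go left; 7 < 13 → go left; 7 < 8 → go left. Place as left child of 8.
Insert 42: 42 > 6 → go right; 42 < 46 → go left; 42 > 13 → go right; 42 > 29 → go right; 42 > 32 → go right. Place as right child of 32.
Insert 2: 2 < 6 → go left. Place as left child of 6.
Insert 28: 28 > 6 → go right; 28 < 46 → go left; 28 > 13 → go right; 28 < 29 → go left. Place as left child of 29.

Delete 6 (two children — replace with in-order successor).
After deletion, path to 13: 7 → 46 → 13.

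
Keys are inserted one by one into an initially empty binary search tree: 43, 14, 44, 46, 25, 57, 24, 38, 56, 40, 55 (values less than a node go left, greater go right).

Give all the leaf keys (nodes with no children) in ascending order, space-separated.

43: root
14: left child of 43 (depth 1)
44: right child of 43 (depth 1)
46: right child of 44 (depth 2)
25: right child of 14 (depth 2)
57: right child of 46 (depth 3)
24: left child of 25 (depth 3)
38: right child of 25 (depth 3)
56: left child of 57 (depth 4)
40: right child of 38 (depth 4)
55: left child of 56 (depth 5)

24 40 55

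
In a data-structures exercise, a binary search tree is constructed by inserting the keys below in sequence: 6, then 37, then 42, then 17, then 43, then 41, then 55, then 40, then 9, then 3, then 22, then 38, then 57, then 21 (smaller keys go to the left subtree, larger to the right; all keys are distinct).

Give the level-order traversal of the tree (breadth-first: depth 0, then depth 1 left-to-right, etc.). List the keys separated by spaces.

Insert 6: tree is empty, so 6 becomes the root.
Insert 37: 37 > 6 → go right. Place as right child of 6.
Insert 42: 42 > 6 → go right; 42 > 37 → go right. Place as right child of 37.
Insert 17: 17 > 6 → go right; 17 < 37 → go left. Place as left child of 37.
Insert 43: 43 > 6 → go right; 43 > 37 → go right; 43 > 42 → go right. Place as right child of 42.
Insert 41: 41 > 6 → go right; 41 > 37 → go right; 41 < 42 → go left. Place as left child of 42.
Insert 55: 55 > 6 → go right; 55 > 37 → go right; 55 > 42 → go right; 55 > 43 → go right. Place as right child of 43.
Insert 40: 40 > 6 → go right; 40 > 37 → go right; 40 < 42 → go left; 40 < 41 → go left. Place as left child of 41.
Insert 9: 9 > 6 → go right; 9 < 37 → go left; 9 < 17 → go left. Place as left child of 17.
Insert 3: 3 < 6 → go left. Place as left child of 6.
Insert 22: 22 > 6 → go right; 22 < 37 → go left; 22 > 17 → go right. Place as right child of 17.
Insert 38: 38 > 6 → go right; 38 > 37 → go right; 38 < 42 → go left; 38 < 41 → go left; 38 < 40 → go left. Place as left child of 40.
Insert 57: 57 > 6 → go right; 57 > 37 → go right; 57 > 42 → go right; 57 > 43 → go right; 57 > 55 → go right. Place as right child of 55.
Insert 21: 21 > 6 → go right; 21 < 37 → go left; 21 > 17 → go right; 21 < 22 → go left. Place as left child of 22.

6 3 37 17 42 9 22 41 43 21 40 55 38 57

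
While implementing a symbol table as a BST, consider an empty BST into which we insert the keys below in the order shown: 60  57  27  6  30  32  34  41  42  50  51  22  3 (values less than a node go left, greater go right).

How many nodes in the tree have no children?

Resulting structure (node: left, right):
  60: L=57, R=–
  57: L=27, R=–
  27: L=6, R=30
  6: L=3, R=22
  30: L=–, R=32
  32: L=–, R=34
  34: L=–, R=41
  41: L=–, R=42
  42: L=–, R=50
  50: L=–, R=51
  51: L=–, R=–
  22: L=–, R=–
  3: L=–, R=–

Leaves: 3, 22, 51 — 3 in total.

3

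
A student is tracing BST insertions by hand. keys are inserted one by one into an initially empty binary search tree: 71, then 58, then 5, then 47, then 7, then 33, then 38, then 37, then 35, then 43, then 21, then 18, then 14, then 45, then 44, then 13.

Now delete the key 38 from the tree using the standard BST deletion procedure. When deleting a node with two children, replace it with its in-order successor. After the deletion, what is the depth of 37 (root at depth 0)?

71: root
58: left child of 71 (depth 1)
5: left child of 58 (depth 2)
47: right child of 5 (depth 3)
7: left child of 47 (depth 4)
33: right child of 7 (depth 5)
38: right child of 33 (depth 6)
37: left child of 38 (depth 7)
35: left child of 37 (depth 8)
43: right child of 38 (depth 7)
21: left child of 33 (depth 6)
18: left child of 21 (depth 7)
14: left child of 18 (depth 8)
45: right child of 43 (depth 8)
44: left child of 45 (depth 9)
13: left child of 14 (depth 9)

Delete 38 (two children — replace with in-order successor).
After deletion, path to 37: 71 → 58 → 5 → 47 → 7 → 33 → 43 → 37.

7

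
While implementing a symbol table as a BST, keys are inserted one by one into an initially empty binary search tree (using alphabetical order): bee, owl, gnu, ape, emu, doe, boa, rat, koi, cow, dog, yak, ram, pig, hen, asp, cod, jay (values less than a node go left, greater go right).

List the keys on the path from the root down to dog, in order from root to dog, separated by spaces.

Insert bee: tree is empty, so bee becomes the root.
Insert owl: owl > bee → go right. Place as right child of bee.
Insert gnu: gnu > bee → go right; gnu < owl → go left. Place as left child of owl.
Insert ape: ape < bee → go left. Place as left child of bee.
Insert emu: emu > bee → go right; emu < owl → go left; emu < gnu → go left. Place as left child of gnu.
Insert doe: doe > bee → go right; doe < owl → go left; doe < gnu → go left; doe < emu → go left. Place as left child of emu.
Insert boa: boa > bee → go right; boa < owl → go left; boa < gnu → go left; boa < emu → go left; boa < doe → go left. Place as left child of doe.
Insert rat: rat > bee → go right; rat > owl → go right. Place as right child of owl.
Insert koi: koi > bee → go right; koi < owl → go left; koi > gnu → go right. Place as right child of gnu.
Insert cow: cow > bee → go right; cow < owl → go left; cow < gnu → go left; cow < emu → go left; cow < doe → go left; cow > boa → go right. Place as right child of boa.
Insert dog: dog > bee → go right; dog < owl → go left; dog < gnu → go left; dog < emu → go left; dog > doe → go right. Place as right child of doe.
Insert yak: yak > bee → go right; yak > owl → go right; yak > rat → go right. Place as right child of rat.
Insert ram: ram > bee → go right; ram > owl → go right; ram < rat → go left. Place as left child of rat.
Insert pig: pig > bee → go right; pig > owl → go right; pig < rat → go left; pig < ram → go left. Place as left child of ram.
Insert hen: hen > bee → go right; hen < owl → go left; hen > gnu → go right; hen < koi → go left. Place as left child of koi.
Insert asp: asp < bee → go left; asp > ape → go right. Place as right child of ape.
Insert cod: cod > bee → go right; cod < owl → go left; cod < gnu → go left; cod < emu → go left; cod < doe → go left; cod > boa → go right; cod < cow → go left. Place as left child of cow.
Insert jay: jay > bee → go right; jay < owl → go left; jay > gnu → go right; jay < koi → go left; jay > hen → go right. Place as right child of hen.

bee owl gnu emu doe dog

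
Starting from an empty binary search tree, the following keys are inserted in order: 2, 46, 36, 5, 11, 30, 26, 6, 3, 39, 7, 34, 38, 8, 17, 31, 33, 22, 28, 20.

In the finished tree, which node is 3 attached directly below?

2: root
46: right child of 2 (depth 1)
36: left child of 46 (depth 2)
5: left child of 36 (depth 3)
11: right child of 5 (depth 4)
30: right child of 11 (depth 5)
26: left child of 30 (depth 6)
6: left child of 11 (depth 5)
3: left child of 5 (depth 4)
39: right child of 36 (depth 3)
7: right child of 6 (depth 6)
34: right child of 30 (depth 6)
38: left child of 39 (depth 4)
8: right child of 7 (depth 7)
17: left child of 26 (depth 7)
31: left child of 34 (depth 7)
33: right child of 31 (depth 8)
22: right child of 17 (depth 8)
28: right child of 26 (depth 7)
20: left child of 22 (depth 9)

5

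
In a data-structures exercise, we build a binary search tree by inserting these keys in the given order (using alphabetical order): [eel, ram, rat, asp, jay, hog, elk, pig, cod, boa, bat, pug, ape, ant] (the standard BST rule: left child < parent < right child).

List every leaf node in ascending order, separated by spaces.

ant bat elk pug rat

Resulting structure (node: left, right):
  eel: L=asp, R=ram
  ram: L=jay, R=rat
  rat: L=–, R=–
  asp: L=ape, R=cod
  jay: L=hog, R=pig
  hog: L=elk, R=–
  elk: L=–, R=–
  pig: L=–, R=pug
  cod: L=boa, R=–
  boa: L=bat, R=–
  bat: L=–, R=–
  pug: L=–, R=–
  ape: L=ant, R=–
  ant: L=–, R=–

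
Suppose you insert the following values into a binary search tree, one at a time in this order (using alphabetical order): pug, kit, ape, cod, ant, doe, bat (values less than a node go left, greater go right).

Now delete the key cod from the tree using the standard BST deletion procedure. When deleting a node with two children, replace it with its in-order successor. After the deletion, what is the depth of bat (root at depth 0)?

4

pug: root
kit: left child of pug (depth 1)
ape: left child of kit (depth 2)
cod: right child of ape (depth 3)
ant: left child of ape (depth 3)
doe: right child of cod (depth 4)
bat: left child of cod (depth 4)

Delete cod (two children — replace with in-order successor).
After deletion, path to bat: pug → kit → ape → doe → bat.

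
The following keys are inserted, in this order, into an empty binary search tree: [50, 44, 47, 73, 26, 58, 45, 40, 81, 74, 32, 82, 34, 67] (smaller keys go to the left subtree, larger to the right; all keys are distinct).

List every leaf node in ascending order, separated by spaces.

Insert 50: tree is empty, so 50 becomes the root.
Insert 44: 44 < 50 → go left. Place as left child of 50.
Insert 47: 47 < 50 → go left; 47 > 44 → go right. Place as right child of 44.
Insert 73: 73 > 50 → go right. Place as right child of 50.
Insert 26: 26 < 50 → go left; 26 < 44 → go left. Place as left child of 44.
Insert 58: 58 > 50 → go right; 58 < 73 → go left. Place as left child of 73.
Insert 45: 45 < 50 → go left; 45 > 44 → go right; 45 < 47 → go left. Place as left child of 47.
Insert 40: 40 < 50 → go left; 40 < 44 → go left; 40 > 26 → go right. Place as right child of 26.
Insert 81: 81 > 50 → go right; 81 > 73 → go right. Place as right child of 73.
Insert 74: 74 > 50 → go right; 74 > 73 → go right; 74 < 81 → go left. Place as left child of 81.
Insert 32: 32 < 50 → go left; 32 < 44 → go left; 32 > 26 → go right; 32 < 40 → go left. Place as left child of 40.
Insert 82: 82 > 50 → go right; 82 > 73 → go right; 82 > 81 → go right. Place as right child of 81.
Insert 34: 34 < 50 → go left; 34 < 44 → go left; 34 > 26 → go right; 34 < 40 → go left; 34 > 32 → go right. Place as right child of 32.
Insert 67: 67 > 50 → go right; 67 < 73 → go left; 67 > 58 → go right. Place as right child of 58.

34 45 67 74 82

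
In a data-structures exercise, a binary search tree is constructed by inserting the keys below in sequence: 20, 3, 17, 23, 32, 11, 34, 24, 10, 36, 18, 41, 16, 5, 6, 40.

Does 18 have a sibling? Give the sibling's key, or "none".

11

Insert 20: tree is empty, so 20 becomes the root.
Insert 3: 3 < 20 → go left. Place as left child of 20.
Insert 17: 17 < 20 → go left; 17 > 3 → go right. Place as right child of 3.
Insert 23: 23 > 20 → go right. Place as right child of 20.
Insert 32: 32 > 20 → go right; 32 > 23 → go right. Place as right child of 23.
Insert 11: 11 < 20 → go left; 11 > 3 → go right; 11 < 17 → go left. Place as left child of 17.
Insert 34: 34 > 20 → go right; 34 > 23 → go right; 34 > 32 → go right. Place as right child of 32.
Insert 24: 24 > 20 → go right; 24 > 23 → go right; 24 < 32 → go left. Place as left child of 32.
Insert 10: 10 < 20 → go left; 10 > 3 → go right; 10 < 17 → go left; 10 < 11 → go left. Place as left child of 11.
Insert 36: 36 > 20 → go right; 36 > 23 → go right; 36 > 32 → go right; 36 > 34 → go right. Place as right child of 34.
Insert 18: 18 < 20 → go left; 18 > 3 → go right; 18 > 17 → go right. Place as right child of 17.
Insert 41: 41 > 20 → go right; 41 > 23 → go right; 41 > 32 → go right; 41 > 34 → go right; 41 > 36 → go right. Place as right child of 36.
Insert 16: 16 < 20 → go left; 16 > 3 → go right; 16 < 17 → go left; 16 > 11 → go right. Place as right child of 11.
Insert 5: 5 < 20 → go left; 5 > 3 → go right; 5 < 17 → go left; 5 < 11 → go left; 5 < 10 → go left. Place as left child of 10.
Insert 6: 6 < 20 → go left; 6 > 3 → go right; 6 < 17 → go left; 6 < 11 → go left; 6 < 10 → go left; 6 > 5 → go right. Place as right child of 5.
Insert 40: 40 > 20 → go right; 40 > 23 → go right; 40 > 32 → go right; 40 > 34 → go right; 40 > 36 → go right; 40 < 41 → go left. Place as left child of 41.

18's parent is 17; the other child of 17 is 11.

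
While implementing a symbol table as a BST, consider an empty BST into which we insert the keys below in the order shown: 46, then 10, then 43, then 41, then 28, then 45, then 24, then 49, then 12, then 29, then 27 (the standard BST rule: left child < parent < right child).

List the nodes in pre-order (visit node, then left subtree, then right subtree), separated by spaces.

46 10 43 41 28 24 12 27 29 45 49

Insert 46: tree is empty, so 46 becomes the root.
Insert 10: 10 < 46 → go left. Place as left child of 46.
Insert 43: 43 < 46 → go left; 43 > 10 → go right. Place as right child of 10.
Insert 41: 41 < 46 → go left; 41 > 10 → go right; 41 < 43 → go left. Place as left child of 43.
Insert 28: 28 < 46 → go left; 28 > 10 → go right; 28 < 43 → go left; 28 < 41 → go left. Place as left child of 41.
Insert 45: 45 < 46 → go left; 45 > 10 → go right; 45 > 43 → go right. Place as right child of 43.
Insert 24: 24 < 46 → go left; 24 > 10 → go right; 24 < 43 → go left; 24 < 41 → go left; 24 < 28 → go left. Place as left child of 28.
Insert 49: 49 > 46 → go right. Place as right child of 46.
Insert 12: 12 < 46 → go left; 12 > 10 → go right; 12 < 43 → go left; 12 < 41 → go left; 12 < 28 → go left; 12 < 24 → go left. Place as left child of 24.
Insert 29: 29 < 46 → go left; 29 > 10 → go right; 29 < 43 → go left; 29 < 41 → go left; 29 > 28 → go right. Place as right child of 28.
Insert 27: 27 < 46 → go left; 27 > 10 → go right; 27 < 43 → go left; 27 < 41 → go left; 27 < 28 → go left; 27 > 24 → go right. Place as right child of 24.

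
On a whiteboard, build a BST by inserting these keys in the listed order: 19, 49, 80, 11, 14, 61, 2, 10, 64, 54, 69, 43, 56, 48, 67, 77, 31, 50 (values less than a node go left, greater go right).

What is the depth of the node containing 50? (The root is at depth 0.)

5

Insert 19: tree is empty, so 19 becomes the root.
Insert 49: 49 > 19 → go right. Place as right child of 19.
Insert 80: 80 > 19 → go right; 80 > 49 → go right. Place as right child of 49.
Insert 11: 11 < 19 → go left. Place as left child of 19.
Insert 14: 14 < 19 → go left; 14 > 11 → go right. Place as right child of 11.
Insert 61: 61 > 19 → go right; 61 > 49 → go right; 61 < 80 → go left. Place as left child of 80.
Insert 2: 2 < 19 → go left; 2 < 11 → go left. Place as left child of 11.
Insert 10: 10 < 19 → go left; 10 < 11 → go left; 10 > 2 → go right. Place as right child of 2.
Insert 64: 64 > 19 → go right; 64 > 49 → go right; 64 < 80 → go left; 64 > 61 → go right. Place as right child of 61.
Insert 54: 54 > 19 → go right; 54 > 49 → go right; 54 < 80 → go left; 54 < 61 → go left. Place as left child of 61.
Insert 69: 69 > 19 → go right; 69 > 49 → go right; 69 < 80 → go left; 69 > 61 → go right; 69 > 64 → go right. Place as right child of 64.
Insert 43: 43 > 19 → go right; 43 < 49 → go left. Place as left child of 49.
Insert 56: 56 > 19 → go right; 56 > 49 → go right; 56 < 80 → go left; 56 < 61 → go left; 56 > 54 → go right. Place as right child of 54.
Insert 48: 48 > 19 → go right; 48 < 49 → go left; 48 > 43 → go right. Place as right child of 43.
Insert 67: 67 > 19 → go right; 67 > 49 → go right; 67 < 80 → go left; 67 > 61 → go right; 67 > 64 → go right; 67 < 69 → go left. Place as left child of 69.
Insert 77: 77 > 19 → go right; 77 > 49 → go right; 77 < 80 → go left; 77 > 61 → go right; 77 > 64 → go right; 77 > 69 → go right. Place as right child of 69.
Insert 31: 31 > 19 → go right; 31 < 49 → go left; 31 < 43 → go left. Place as left child of 43.
Insert 50: 50 > 19 → go right; 50 > 49 → go right; 50 < 80 → go left; 50 < 61 → go left; 50 < 54 → go left. Place as left child of 54.

Path to 50: 19 → 49 → 80 → 61 → 54 → 50, which is 5 edges.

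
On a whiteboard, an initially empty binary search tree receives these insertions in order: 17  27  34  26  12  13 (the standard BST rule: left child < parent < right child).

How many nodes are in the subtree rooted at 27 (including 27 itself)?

3

Resulting structure (node: left, right):
  17: L=12, R=27
  27: L=26, R=34
  34: L=–, R=–
  26: L=–, R=–
  12: L=–, R=13
  13: L=–, R=–

Subtree rooted at 27 contains: 27, 26, 34 — 3 nodes.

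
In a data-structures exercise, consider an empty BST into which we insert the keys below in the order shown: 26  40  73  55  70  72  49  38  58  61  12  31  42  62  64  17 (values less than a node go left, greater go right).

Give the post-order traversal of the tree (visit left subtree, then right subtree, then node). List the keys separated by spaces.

Resulting structure (node: left, right):
  26: L=12, R=40
  40: L=38, R=73
  73: L=55, R=–
  55: L=49, R=70
  70: L=58, R=72
  72: L=–, R=–
  49: L=42, R=–
  38: L=31, R=–
  58: L=–, R=61
  61: L=–, R=62
  12: L=–, R=17
  31: L=–, R=–
  42: L=–, R=–
  62: L=–, R=64
  64: L=–, R=–
  17: L=–, R=–

17 12 31 38 42 49 64 62 61 58 72 70 55 73 40 26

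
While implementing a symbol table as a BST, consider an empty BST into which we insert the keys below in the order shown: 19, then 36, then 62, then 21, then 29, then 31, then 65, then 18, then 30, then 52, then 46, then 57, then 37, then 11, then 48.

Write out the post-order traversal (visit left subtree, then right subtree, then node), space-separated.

11 18 30 31 29 21 37 48 46 57 52 65 62 36 19

Insert 19: tree is empty, so 19 becomes the root.
Insert 36: 36 > 19 → go right. Place as right child of 19.
Insert 62: 62 > 19 → go right; 62 > 36 → go right. Place as right child of 36.
Insert 21: 21 > 19 → go right; 21 < 36 → go left. Place as left child of 36.
Insert 29: 29 > 19 → go right; 29 < 36 → go left; 29 > 21 → go right. Place as right child of 21.
Insert 31: 31 > 19 → go right; 31 < 36 → go left; 31 > 21 → go right; 31 > 29 → go right. Place as right child of 29.
Insert 65: 65 > 19 → go right; 65 > 36 → go right; 65 > 62 → go right. Place as right child of 62.
Insert 18: 18 < 19 → go left. Place as left child of 19.
Insert 30: 30 > 19 → go right; 30 < 36 → go left; 30 > 21 → go right; 30 > 29 → go right; 30 < 31 → go left. Place as left child of 31.
Insert 52: 52 > 19 → go right; 52 > 36 → go right; 52 < 62 → go left. Place as left child of 62.
Insert 46: 46 > 19 → go right; 46 > 36 → go right; 46 < 62 → go left; 46 < 52 → go left. Place as left child of 52.
Insert 57: 57 > 19 → go right; 57 > 36 → go right; 57 < 62 → go left; 57 > 52 → go right. Place as right child of 52.
Insert 37: 37 > 19 → go right; 37 > 36 → go right; 37 < 62 → go left; 37 < 52 → go left; 37 < 46 → go left. Place as left child of 46.
Insert 11: 11 < 19 → go left; 11 < 18 → go left. Place as left child of 18.
Insert 48: 48 > 19 → go right; 48 > 36 → go right; 48 < 62 → go left; 48 < 52 → go left; 48 > 46 → go right. Place as right child of 46.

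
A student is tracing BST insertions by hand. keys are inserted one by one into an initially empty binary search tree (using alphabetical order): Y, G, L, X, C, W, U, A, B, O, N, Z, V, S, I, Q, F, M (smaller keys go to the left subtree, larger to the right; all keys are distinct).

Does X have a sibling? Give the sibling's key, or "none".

Y: root
G: left child of Y (depth 1)
L: right child of G (depth 2)
X: right child of L (depth 3)
C: left child of G (depth 2)
W: left child of X (depth 4)
U: left child of W (depth 5)
A: left child of C (depth 3)
B: right child of A (depth 4)
O: left child of U (depth 6)
N: left child of O (depth 7)
Z: right child of Y (depth 1)
V: right child of U (depth 6)
S: right child of O (depth 7)
I: left child of L (depth 3)
Q: left child of S (depth 8)
F: right child of C (depth 3)
M: left child of N (depth 8)

X's parent is L; the other child of L is I.

I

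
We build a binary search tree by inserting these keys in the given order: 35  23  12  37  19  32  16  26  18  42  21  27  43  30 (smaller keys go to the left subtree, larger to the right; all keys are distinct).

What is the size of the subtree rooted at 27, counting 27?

35: root
23: left child of 35 (depth 1)
12: left child of 23 (depth 2)
37: right child of 35 (depth 1)
19: right child of 12 (depth 3)
32: right child of 23 (depth 2)
16: left child of 19 (depth 4)
26: left child of 32 (depth 3)
18: right child of 16 (depth 5)
42: right child of 37 (depth 2)
21: right child of 19 (depth 4)
27: right child of 26 (depth 4)
43: right child of 42 (depth 3)
30: right child of 27 (depth 5)

Subtree rooted at 27 contains: 27, 30 — 2 nodes.

2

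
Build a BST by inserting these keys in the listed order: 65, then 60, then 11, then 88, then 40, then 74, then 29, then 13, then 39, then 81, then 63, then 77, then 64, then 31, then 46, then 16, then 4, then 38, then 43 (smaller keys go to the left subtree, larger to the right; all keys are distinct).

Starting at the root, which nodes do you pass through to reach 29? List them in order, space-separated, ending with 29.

65 60 11 40 29

Resulting structure (node: left, right):
  65: L=60, R=88
  60: L=11, R=63
  11: L=4, R=40
  88: L=74, R=–
  40: L=29, R=46
  74: L=–, R=81
  29: L=13, R=39
  13: L=–, R=16
  39: L=31, R=–
  81: L=77, R=–
  63: L=–, R=64
  77: L=–, R=–
  64: L=–, R=–
  31: L=–, R=38
  46: L=43, R=–
  16: L=–, R=–
  4: L=–, R=–
  38: L=–, R=–
  43: L=–, R=–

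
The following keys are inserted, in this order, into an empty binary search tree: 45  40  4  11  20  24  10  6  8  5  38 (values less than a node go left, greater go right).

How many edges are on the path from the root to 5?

6

45: root
40: left child of 45 (depth 1)
4: left child of 40 (depth 2)
11: right child of 4 (depth 3)
20: right child of 11 (depth 4)
24: right child of 20 (depth 5)
10: left child of 11 (depth 4)
6: left child of 10 (depth 5)
8: right child of 6 (depth 6)
5: left child of 6 (depth 6)
38: right child of 24 (depth 6)

Path to 5: 45 → 40 → 4 → 11 → 10 → 6 → 5, which is 6 edges.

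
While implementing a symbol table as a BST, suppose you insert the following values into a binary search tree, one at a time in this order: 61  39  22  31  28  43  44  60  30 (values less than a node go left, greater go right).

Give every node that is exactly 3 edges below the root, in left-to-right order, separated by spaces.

Insert 61: tree is empty, so 61 becomes the root.
Insert 39: 39 < 61 → go left. Place as left child of 61.
Insert 22: 22 < 61 → go left; 22 < 39 → go left. Place as left child of 39.
Insert 31: 31 < 61 → go left; 31 < 39 → go left; 31 > 22 → go right. Place as right child of 22.
Insert 28: 28 < 61 → go left; 28 < 39 → go left; 28 > 22 → go right; 28 < 31 → go left. Place as left child of 31.
Insert 43: 43 < 61 → go left; 43 > 39 → go right. Place as right child of 39.
Insert 44: 44 < 61 → go left; 44 > 39 → go right; 44 > 43 → go right. Place as right child of 43.
Insert 60: 60 < 61 → go left; 60 > 39 → go right; 60 > 43 → go right; 60 > 44 → go right. Place as right child of 44.
Insert 30: 30 < 61 → go left; 30 < 39 → go left; 30 > 22 → go right; 30 < 31 → go left; 30 > 28 → go right. Place as right child of 28.

31 44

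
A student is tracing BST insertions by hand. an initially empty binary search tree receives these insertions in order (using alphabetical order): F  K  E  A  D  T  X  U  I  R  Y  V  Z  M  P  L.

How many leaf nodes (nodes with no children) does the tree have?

6

F: root
K: right child of F (depth 1)
E: left child of F (depth 1)
A: left child of E (depth 2)
D: right child of A (depth 3)
T: right child of K (depth 2)
X: right child of T (depth 3)
U: left child of X (depth 4)
I: left child of K (depth 2)
R: left child of T (depth 3)
Y: right child of X (depth 4)
V: right child of U (depth 5)
Z: right child of Y (depth 5)
M: left child of R (depth 4)
P: right child of M (depth 5)
L: left child of M (depth 5)

Leaves: D, I, L, P, V, Z — 6 in total.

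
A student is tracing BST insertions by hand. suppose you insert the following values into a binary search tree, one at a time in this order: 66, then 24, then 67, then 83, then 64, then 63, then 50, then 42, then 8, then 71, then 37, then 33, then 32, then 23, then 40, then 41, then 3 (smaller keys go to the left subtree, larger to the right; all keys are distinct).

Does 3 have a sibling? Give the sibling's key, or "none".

23

Insert 66: tree is empty, so 66 becomes the root.
Insert 24: 24 < 66 → go left. Place as left child of 66.
Insert 67: 67 > 66 → go right. Place as right child of 66.
Insert 83: 83 > 66 → go right; 83 > 67 → go right. Place as right child of 67.
Insert 64: 64 < 66 → go left; 64 > 24 → go right. Place as right child of 24.
Insert 63: 63 < 66 → go left; 63 > 24 → go right; 63 < 64 → go left. Place as left child of 64.
Insert 50: 50 < 66 → go left; 50 > 24 → go right; 50 < 64 → go left; 50 < 63 → go left. Place as left child of 63.
Insert 42: 42 < 66 → go left; 42 > 24 → go right; 42 < 64 → go left; 42 < 63 → go left; 42 < 50 → go left. Place as left child of 50.
Insert 8: 8 < 66 → go left; 8 < 24 → go left. Place as left child of 24.
Insert 71: 71 > 66 → go right; 71 > 67 → go right; 71 < 83 → go left. Place as left child of 83.
Insert 37: 37 < 66 → go left; 37 > 24 → go right; 37 < 64 → go left; 37 < 63 → go left; 37 < 50 → go left; 37 < 42 → go left. Place as left child of 42.
Insert 33: 33 < 66 → go left; 33 > 24 → go right; 33 < 64 → go left; 33 < 63 → go left; 33 < 50 → go left; 33 < 42 → go left; 33 < 37 → go left. Place as left child of 37.
Insert 32: 32 < 66 → go left; 32 > 24 → go right; 32 < 64 → go left; 32 < 63 → go left; 32 < 50 → go left; 32 < 42 → go left; 32 < 37 → go left; 32 < 33 → go left. Place as left child of 33.
Insert 23: 23 < 66 → go left; 23 < 24 → go left; 23 > 8 → go right. Place as right child of 8.
Insert 40: 40 < 66 → go left; 40 > 24 → go right; 40 < 64 → go left; 40 < 63 → go left; 40 < 50 → go left; 40 < 42 → go left; 40 > 37 → go right. Place as right child of 37.
Insert 41: 41 < 66 → go left; 41 > 24 → go right; 41 < 64 → go left; 41 < 63 → go left; 41 < 50 → go left; 41 < 42 → go left; 41 > 37 → go right; 41 > 40 → go right. Place as right child of 40.
Insert 3: 3 < 66 → go left; 3 < 24 → go left; 3 < 8 → go left. Place as left child of 8.

3's parent is 8; the other child of 8 is 23.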